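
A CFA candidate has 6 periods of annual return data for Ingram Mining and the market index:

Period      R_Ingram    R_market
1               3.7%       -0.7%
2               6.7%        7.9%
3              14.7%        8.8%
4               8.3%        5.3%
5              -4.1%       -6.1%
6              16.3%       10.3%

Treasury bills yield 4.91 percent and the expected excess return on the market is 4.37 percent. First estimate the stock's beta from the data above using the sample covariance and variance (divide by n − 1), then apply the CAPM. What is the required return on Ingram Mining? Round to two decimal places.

Mean R_i = (3.7 + 6.7 + 14.7 + 8.3 − 4.1 + 16.3) / 6 = 7.6000%
Mean R_m = (-0.7 + 7.9 + 8.8 + 5.3 − 6.1 + 10.3) / 6 = 4.2500%
Σ(R_i − R̄_i)(R_m − R̄_m) = 222.7900  ⇒  Cov = 222.7900 / 5 = 44.5580
Σ(R_m − R̄_m)² = 203.3550  ⇒  Var(R_m) = 203.3550 / 5 = 40.6710
β = Cov / Var(R_m) = 44.5580 / 40.6710 = 1.0956
E(R) = R_f + β × MRP = 4.91% + 1.0956 × 4.37% = 9.70%

9.70%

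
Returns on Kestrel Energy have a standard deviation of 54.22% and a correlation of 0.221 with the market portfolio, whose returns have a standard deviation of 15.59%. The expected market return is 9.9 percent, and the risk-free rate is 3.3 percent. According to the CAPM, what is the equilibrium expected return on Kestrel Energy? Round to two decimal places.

8.37%

β = ρ × σ_i / σ_m = 0.221 × 54.22% / 15.59% = 0.7686
MRP = 9.9% − 3.3% = 6.60%
E(R) = 3.3% + 0.7686 × 6.6% = 8.37%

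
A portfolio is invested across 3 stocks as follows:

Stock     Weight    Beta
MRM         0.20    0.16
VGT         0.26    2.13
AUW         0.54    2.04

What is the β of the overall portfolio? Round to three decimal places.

1.687

β_P = Σ w_i β_i = 0.20×0.16 + 0.26×2.13 + 0.54×2.04 = 1.6874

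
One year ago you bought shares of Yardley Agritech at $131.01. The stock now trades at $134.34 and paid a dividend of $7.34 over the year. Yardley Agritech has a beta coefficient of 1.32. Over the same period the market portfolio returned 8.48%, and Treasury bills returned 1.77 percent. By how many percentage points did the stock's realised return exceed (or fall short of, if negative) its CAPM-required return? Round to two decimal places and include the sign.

-2.48%

Realised HPR = (P1 + D1 − P0) / P0 = (134.34 + 7.34 − 131.01) / 131.01 = 10.67 / 131.01 = 8.1444%
MRP = 8.48% − 1.77% = 6.71%
CAPM required = R_f + β·MRP = 1.77% + 1.32 × 6.71% = 10.6272%
α = realised − required = 8.1444% − 10.6272% = -2.48%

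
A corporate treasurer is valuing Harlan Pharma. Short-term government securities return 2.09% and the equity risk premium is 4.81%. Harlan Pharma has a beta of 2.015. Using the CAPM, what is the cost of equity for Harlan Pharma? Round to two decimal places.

E(R) = R_f + β × MRP = 2.09% + 2.015 × 4.81% = 11.78%

11.78%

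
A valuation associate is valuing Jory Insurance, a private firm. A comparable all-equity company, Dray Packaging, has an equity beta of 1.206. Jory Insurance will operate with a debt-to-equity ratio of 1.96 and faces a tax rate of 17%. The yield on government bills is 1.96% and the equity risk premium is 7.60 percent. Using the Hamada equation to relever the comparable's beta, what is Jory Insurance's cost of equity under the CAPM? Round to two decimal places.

β_L = β_U × [1 + (1 − t)(D/E)] = 1.206 × [1 + (1 − 0.17) × 1.96]
    = 1.206 × [1 + 0.83 × 1.96] = 1.206 × 2.6268 = 3.1679
E(R) = R_f + β_L × MRP = 1.96% + 3.1679 × 7.60% = 26.04%

26.04%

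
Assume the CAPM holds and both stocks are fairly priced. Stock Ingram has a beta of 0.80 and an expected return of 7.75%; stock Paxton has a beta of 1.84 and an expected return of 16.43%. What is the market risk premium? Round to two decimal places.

8.35%

Both satisfy E(R) = R_f + β·MRP, so the slope of the SML is
MRP = (16.43% − 7.75%) / (1.84 − 0.80) = 8.68% / 1.04 = 8.3462%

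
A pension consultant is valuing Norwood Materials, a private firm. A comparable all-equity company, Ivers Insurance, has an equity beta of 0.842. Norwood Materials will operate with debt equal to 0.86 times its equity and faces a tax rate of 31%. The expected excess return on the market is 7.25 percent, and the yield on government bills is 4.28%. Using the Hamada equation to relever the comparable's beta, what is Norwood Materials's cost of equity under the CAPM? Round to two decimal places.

14.01%

β_L = β_U × [1 + (1 − t)(D/E)] = 0.842 × [1 + (1 − 0.31) × 0.86]
    = 0.842 × [1 + 0.69 × 0.86] = 0.842 × 1.5934 = 1.3416
E(R) = R_f + β_L × MRP = 4.28% + 1.3416 × 7.25% = 14.01%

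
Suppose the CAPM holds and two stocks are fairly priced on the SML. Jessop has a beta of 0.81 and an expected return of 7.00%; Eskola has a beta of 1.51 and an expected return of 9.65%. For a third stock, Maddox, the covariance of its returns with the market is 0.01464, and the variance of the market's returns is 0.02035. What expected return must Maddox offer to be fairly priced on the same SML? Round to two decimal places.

6.66%

MRP = (9.65% − 7.00%) / (1.51 − 0.81) = 3.7857%
R_f = 7.00% − 0.81 × 3.7857% = 3.9336%
β_Maddox = Cov / Var(R_m) = 0.01464 / 0.02035 = 0.7194
E(R_Maddox) = R_f + β × MRP = 3.9336% + 0.7194 × 3.7857% = 6.66%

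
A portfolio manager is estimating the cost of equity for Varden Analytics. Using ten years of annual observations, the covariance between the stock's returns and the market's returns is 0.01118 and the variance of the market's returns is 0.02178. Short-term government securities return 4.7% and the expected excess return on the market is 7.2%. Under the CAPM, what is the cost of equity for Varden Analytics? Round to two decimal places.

8.40%

β = Cov(R_i, R_m) / Var(R_m) = 0.01118 / 0.02178 = 0.5133
E(R) = R_f + β × MRP = 4.7% + 0.5133 × 7.2% = 8.40%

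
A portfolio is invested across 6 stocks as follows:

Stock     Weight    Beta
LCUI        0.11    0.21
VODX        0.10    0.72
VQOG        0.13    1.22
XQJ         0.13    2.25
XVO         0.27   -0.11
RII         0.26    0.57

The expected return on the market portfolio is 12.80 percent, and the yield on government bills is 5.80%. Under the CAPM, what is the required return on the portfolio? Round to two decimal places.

β_P = Σ w_i β_i = 0.11×0.21 + 0.10×0.72 + 0.13×1.22 + 0.13×2.25 + 0.27×-0.11 + 0.26×0.57 = 0.6647
MRP = 12.80% − 5.80% = 7.00%
E(R_P) = R_f + β_P × MRP = 5.80% + 0.6647 × 7.00% = 10.45%

10.45%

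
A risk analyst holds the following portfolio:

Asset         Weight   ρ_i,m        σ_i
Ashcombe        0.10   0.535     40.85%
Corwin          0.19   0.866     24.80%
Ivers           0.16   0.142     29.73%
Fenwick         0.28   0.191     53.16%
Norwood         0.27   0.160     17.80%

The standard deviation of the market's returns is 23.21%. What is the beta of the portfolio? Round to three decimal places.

β_Ashcombe = 0.535 × 40.85% / 23.21% = 0.9416
β_Corwin = 0.866 × 24.80% / 23.21% = 0.9253
β_Ivers = 0.142 × 29.73% / 23.21% = 0.1819
β_Fenwick = 0.191 × 53.16% / 23.21% = 0.4375
β_Norwood = 0.160 × 17.80% / 23.21% = 0.1227
β_P = Σ w_i β_i = 0.10×0.9416 + 0.19×0.9253 + 0.16×0.1819 + 0.28×0.4375 + 0.27×0.1227 = 0.4547

0.455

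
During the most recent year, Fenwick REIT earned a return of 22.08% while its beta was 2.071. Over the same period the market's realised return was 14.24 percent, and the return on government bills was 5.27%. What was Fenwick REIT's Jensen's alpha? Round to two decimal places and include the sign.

-1.77%

Market excess return = 14.24% − 5.27% = 8.97%
CAPM benchmark = R_f + β(R_m − R_f) = 5.27% + 2.071 × 8.97% = 23.84687%
α = actual − benchmark = 22.08% − 23.84687% = -1.77%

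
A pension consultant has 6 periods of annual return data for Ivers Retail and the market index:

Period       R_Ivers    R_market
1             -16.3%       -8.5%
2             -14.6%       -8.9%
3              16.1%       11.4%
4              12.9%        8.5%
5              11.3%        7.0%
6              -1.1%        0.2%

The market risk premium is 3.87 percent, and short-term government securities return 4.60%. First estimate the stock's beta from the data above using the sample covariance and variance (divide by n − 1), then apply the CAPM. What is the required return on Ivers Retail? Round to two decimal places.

Mean R_i = (-16.3 − 14.6 + 16.1 + 12.9 + 11.3 − 1.1) / 6 = 1.3833%
Mean R_m = (-8.5 − 8.9 + 11.4 + 8.5 + 7.0 + 0.2) / 6 = 1.6167%
Σ(R_i − R̄_i)(R_m − R̄_m) = 627.1417  ⇒  Cov = 627.1417 / 5 = 125.4283
Σ(R_m − R̄_m)² = 387.0283  ⇒  Var(R_m) = 387.0283 / 5 = 77.4057
β = Cov / Var(R_m) = 125.4283 / 77.4057 = 1.6204
E(R) = R_f + β × MRP = 4.60% + 1.6204 × 3.87% = 10.87%

10.87%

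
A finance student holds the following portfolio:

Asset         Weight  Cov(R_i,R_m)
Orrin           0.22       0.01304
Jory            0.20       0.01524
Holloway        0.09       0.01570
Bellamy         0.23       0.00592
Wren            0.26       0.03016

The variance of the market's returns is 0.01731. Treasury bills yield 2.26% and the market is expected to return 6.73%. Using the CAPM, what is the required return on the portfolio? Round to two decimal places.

6.53%

β_Orrin = 0.01304 / 0.01731 = 0.7533
β_Jory = 0.01524 / 0.01731 = 0.8804
β_Holloway = 0.01570 / 0.01731 = 0.9070
β_Bellamy = 0.00592 / 0.01731 = 0.3420
β_Wren = 0.03016 / 0.01731 = 1.7423
β_P = Σ w_i β_i = 0.22×0.7533 + 0.20×0.8804 + 0.09×0.9070 + 0.23×0.3420 + 0.26×1.7423 = 0.9551
MRP = 6.73% − 2.26% = 4.47%
E(R_P) = R_f + β_P × MRP = 2.26% + 0.9551 × 4.47% = 6.53%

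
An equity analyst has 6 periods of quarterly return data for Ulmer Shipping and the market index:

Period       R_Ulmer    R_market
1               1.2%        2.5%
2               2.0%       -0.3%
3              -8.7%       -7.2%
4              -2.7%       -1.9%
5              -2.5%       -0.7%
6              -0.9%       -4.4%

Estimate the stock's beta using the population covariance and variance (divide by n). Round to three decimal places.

0.914

Mean R_i = (1.2 + 2.0 − 8.7 − 2.7 − 2.5 − 0.9) / 6 = -1.9333%
Mean R_m = (2.5 − 0.3 − 7.2 − 1.9 − 0.7 − 4.4) / 6 = -2.0000%
Σ(R_i − R̄_i)(R_m − R̄_m) = 52.6800  ⇒  Cov = 52.6800 / 6 = 8.7800
Σ(R_m − R̄_m)² = 57.6400  ⇒  Var(R_m) = 57.6400 / 6 = 9.6067
β = Cov / Var(R_m) = 8.7800 / 9.6067 = 0.9139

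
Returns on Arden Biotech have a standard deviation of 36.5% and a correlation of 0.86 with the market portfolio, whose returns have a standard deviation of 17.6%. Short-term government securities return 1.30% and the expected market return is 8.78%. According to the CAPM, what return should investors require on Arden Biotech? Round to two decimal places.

β = ρ × σ_i / σ_m = 0.86 × 36.5% / 17.6% = 1.7835
MRP = 8.78% − 1.30% = 7.48%
E(R) = 1.30% + 1.7835 × 7.48% = 14.64%

14.64%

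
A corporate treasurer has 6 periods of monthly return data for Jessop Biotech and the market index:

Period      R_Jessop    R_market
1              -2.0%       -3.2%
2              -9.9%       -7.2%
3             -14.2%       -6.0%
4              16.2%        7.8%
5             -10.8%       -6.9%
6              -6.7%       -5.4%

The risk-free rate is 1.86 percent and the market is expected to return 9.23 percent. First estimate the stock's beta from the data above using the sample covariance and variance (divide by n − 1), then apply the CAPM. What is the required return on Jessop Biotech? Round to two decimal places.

15.64%

Mean R_i = (-2.0 − 9.9 − 14.2 + 16.2 − 10.8 − 6.7) / 6 = -4.5667%
Mean R_m = (-3.2 − 7.2 − 6.0 + 7.8 − 6.9 − 5.4) / 6 = -3.4833%
Σ(R_i − R̄_i)(R_m − R̄_m) = 304.4967  ⇒  Cov = 304.4967 / 5 = 60.8993
Σ(R_m − R̄_m)² = 162.8883  ⇒  Var(R_m) = 162.8883 / 5 = 32.5777
β = Cov / Var(R_m) = 60.8993 / 32.5777 = 1.8694
MRP = 9.23% − 1.86% = 7.37%
E(R) = R_f + β × MRP = 1.86% + 1.8694 × 7.37% = 15.64%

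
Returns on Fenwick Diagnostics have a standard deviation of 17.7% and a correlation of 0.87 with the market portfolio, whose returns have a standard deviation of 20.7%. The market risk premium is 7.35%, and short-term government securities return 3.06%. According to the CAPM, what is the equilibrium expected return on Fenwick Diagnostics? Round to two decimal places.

β = ρ × σ_i / σ_m = 0.87 × 17.7% / 20.7% = 0.7439
E(R) = 3.06% + 0.7439 × 7.35% = 8.53%

8.53%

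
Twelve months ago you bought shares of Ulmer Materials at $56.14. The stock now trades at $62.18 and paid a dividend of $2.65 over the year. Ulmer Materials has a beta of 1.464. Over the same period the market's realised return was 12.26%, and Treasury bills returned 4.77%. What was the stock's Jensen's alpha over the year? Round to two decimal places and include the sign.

Realised HPR = (P1 + D1 − P0) / P0 = (62.18 + 2.65 − 56.14) / 56.14 = 8.69 / 56.14 = 15.4792%
MRP = 12.26% − 4.77% = 7.49%
CAPM required = R_f + β·MRP = 4.77% + 1.464 × 7.49% = 15.73536%
α = realised − required = 15.4792% − 15.73536% = -0.26%

-0.26%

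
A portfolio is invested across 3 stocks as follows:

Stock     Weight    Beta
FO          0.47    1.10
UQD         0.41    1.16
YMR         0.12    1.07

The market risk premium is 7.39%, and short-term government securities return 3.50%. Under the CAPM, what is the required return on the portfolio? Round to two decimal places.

β_P = Σ w_i β_i = 0.47×1.10 + 0.41×1.16 + 0.12×1.07 = 1.1210
E(R_P) = R_f + β_P × MRP = 3.50% + 1.1210 × 7.39% = 11.78%

11.78%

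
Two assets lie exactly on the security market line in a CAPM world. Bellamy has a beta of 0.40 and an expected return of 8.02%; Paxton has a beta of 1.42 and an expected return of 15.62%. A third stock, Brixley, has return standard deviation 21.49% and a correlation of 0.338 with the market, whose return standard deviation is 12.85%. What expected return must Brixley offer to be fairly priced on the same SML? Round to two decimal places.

MRP = (15.62% − 8.02%) / (1.42 − 0.40) = 7.4510%
R_f = 8.02% − 0.40 × 7.4510% = 5.0396%
β_Brixley = ρ·σ_i/σ_m = 0.338 × 21.49 / 12.85 = 0.5653
E(R_Brixley) = R_f + β × MRP = 5.0396% + 0.5653 × 7.4510% = 9.25%

9.25%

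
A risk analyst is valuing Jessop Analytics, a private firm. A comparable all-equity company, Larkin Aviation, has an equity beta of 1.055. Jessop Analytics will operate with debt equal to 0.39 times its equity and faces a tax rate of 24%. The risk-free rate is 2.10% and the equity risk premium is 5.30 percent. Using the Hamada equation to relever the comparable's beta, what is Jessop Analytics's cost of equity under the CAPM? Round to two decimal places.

β_L = β_U × [1 + (1 − t)(D/E)] = 1.055 × [1 + (1 − 0.24) × 0.39]
    = 1.055 × [1 + 0.76 × 0.39] = 1.055 × 1.2964 = 1.3677
E(R) = R_f + β_L × MRP = 2.10% + 1.3677 × 5.30% = 9.35%

9.35%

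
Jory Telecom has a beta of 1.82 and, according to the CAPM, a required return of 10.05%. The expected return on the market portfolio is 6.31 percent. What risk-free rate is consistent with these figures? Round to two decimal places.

1.75%

E(R) = R_f + β(E(R_m) − R_f) = R_f(1 − β) + β·E(R_m)
10.05% = R_f × (1 − 1.82) + 1.82 × 6.31%
10.05% = R_f × -0.82 + 11.4842%
R_f = (10.05% − 11.4842%) / -0.82 = 1.75%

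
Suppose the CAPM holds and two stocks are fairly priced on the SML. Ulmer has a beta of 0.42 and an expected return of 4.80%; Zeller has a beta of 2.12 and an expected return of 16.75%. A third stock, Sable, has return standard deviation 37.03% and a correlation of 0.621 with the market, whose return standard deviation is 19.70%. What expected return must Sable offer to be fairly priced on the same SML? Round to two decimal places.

10.05%

MRP = (16.75% − 4.80%) / (2.12 − 0.42) = 7.0294%
R_f = 4.80% − 0.42 × 7.0294% = 1.8477%
β_Sable = ρ·σ_i/σ_m = 0.621 × 37.03 / 19.70 = 1.1673
E(R_Sable) = R_f + β × MRP = 1.8477% + 1.1673 × 7.0294% = 10.05%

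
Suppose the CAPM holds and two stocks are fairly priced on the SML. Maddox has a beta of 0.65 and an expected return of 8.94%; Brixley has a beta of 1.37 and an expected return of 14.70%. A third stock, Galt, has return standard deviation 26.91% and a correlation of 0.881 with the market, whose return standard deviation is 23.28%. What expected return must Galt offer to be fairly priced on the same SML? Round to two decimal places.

MRP = (14.70% − 8.94%) / (1.37 − 0.65) = 8.0000%
R_f = 8.94% − 0.65 × 8.0000% = 3.7400%
β_Galt = ρ·σ_i/σ_m = 0.881 × 26.91 / 23.28 = 1.0184
E(R_Galt) = R_f + β × MRP = 3.7400% + 1.0184 × 8.0000% = 11.89%

11.89%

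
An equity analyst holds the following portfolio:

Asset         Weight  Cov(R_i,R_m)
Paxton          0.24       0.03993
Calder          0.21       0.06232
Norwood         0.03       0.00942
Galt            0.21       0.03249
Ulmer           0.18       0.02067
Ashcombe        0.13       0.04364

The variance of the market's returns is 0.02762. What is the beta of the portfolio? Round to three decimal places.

β_Paxton = 0.03993 / 0.02762 = 1.4457
β_Calder = 0.06232 / 0.02762 = 2.2563
β_Norwood = 0.00942 / 0.02762 = 0.3411
β_Galt = 0.03249 / 0.02762 = 1.1763
β_Ulmer = 0.02067 / 0.02762 = 0.7484
β_Ashcombe = 0.04364 / 0.02762 = 1.5800
β_P = Σ w_i β_i = 0.24×1.4457 + 0.21×2.2563 + 0.03×0.3411 + 0.21×1.1763 + 0.18×0.7484 + 0.13×1.5800 = 1.4182

1.418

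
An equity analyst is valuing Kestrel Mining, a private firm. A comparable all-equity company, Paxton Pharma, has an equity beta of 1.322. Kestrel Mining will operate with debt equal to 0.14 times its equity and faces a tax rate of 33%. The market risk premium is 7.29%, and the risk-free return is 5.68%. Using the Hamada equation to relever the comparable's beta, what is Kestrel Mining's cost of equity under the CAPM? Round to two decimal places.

β_L = β_U × [1 + (1 − t)(D/E)] = 1.322 × [1 + (1 − 0.33) × 0.14]
    = 1.322 × [1 + 0.67 × 0.14] = 1.322 × 1.0938 = 1.4460
E(R) = R_f + β_L × MRP = 5.68% + 1.4460 × 7.29% = 16.22%

16.22%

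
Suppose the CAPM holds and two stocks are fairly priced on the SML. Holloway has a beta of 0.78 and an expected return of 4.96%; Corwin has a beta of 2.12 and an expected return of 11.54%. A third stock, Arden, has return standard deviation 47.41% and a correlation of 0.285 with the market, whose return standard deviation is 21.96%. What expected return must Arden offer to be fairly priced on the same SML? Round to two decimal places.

MRP = (11.54% − 4.96%) / (2.12 − 0.78) = 4.9104%
R_f = 4.96% − 0.78 × 4.9104% = 1.1299%
β_Arden = ρ·σ_i/σ_m = 0.285 × 47.41 / 21.96 = 0.6153
E(R_Arden) = R_f + β × MRP = 1.1299% + 0.6153 × 4.9104% = 4.15%

4.15%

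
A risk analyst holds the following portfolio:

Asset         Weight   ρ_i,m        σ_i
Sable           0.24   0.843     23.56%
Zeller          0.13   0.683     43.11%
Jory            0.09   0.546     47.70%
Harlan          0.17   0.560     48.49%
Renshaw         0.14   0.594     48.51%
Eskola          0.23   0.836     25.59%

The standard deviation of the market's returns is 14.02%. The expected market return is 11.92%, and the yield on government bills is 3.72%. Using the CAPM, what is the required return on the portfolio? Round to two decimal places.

18.05%

β_Sable = 0.843 × 23.56% / 14.02% = 1.4166
β_Zeller = 0.683 × 43.11% / 14.02% = 2.1002
β_Jory = 0.546 × 47.70% / 14.02% = 1.8576
β_Harlan = 0.560 × 48.49% / 14.02% = 1.9368
β_Renshaw = 0.594 × 48.51% / 14.02% = 2.0553
β_Eskola = 0.836 × 25.59% / 14.02% = 1.5259
β_P = Σ w_i β_i = 0.24×1.4166 + 0.13×2.1002 + 0.09×1.8576 + 0.17×1.9368 + 0.14×2.0553 + 0.23×1.5259 = 1.7481
MRP = 11.92% − 3.72% = 8.20%
E(R_P) = R_f + β_P × MRP = 3.72% + 1.7481 × 8.20% = 18.05%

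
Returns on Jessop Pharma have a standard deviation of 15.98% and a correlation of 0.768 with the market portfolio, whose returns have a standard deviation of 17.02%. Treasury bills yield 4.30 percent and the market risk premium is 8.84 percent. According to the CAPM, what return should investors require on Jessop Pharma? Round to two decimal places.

10.67%

β = ρ × σ_i / σ_m = 0.768 × 15.98% / 17.02% = 0.7211
E(R) = 4.30% + 0.7211 × 8.84% = 10.67%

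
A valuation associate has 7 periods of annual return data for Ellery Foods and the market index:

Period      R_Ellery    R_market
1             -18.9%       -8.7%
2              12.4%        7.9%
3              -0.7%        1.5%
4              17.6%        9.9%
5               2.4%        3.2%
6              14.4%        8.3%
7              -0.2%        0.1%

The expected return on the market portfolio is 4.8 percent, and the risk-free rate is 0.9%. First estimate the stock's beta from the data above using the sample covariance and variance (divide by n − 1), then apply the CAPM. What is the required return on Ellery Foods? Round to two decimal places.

8.43%

Mean R_i = (-18.9 + 12.4 − 0.7 + 17.6 + 2.4 + 14.4 − 0.2) / 7 = 3.8571%
Mean R_m = (-8.7 + 7.9 + 1.5 + 9.9 + 3.2 + 8.3 + 0.1) / 7 = 3.1714%
Σ(R_i − R̄_i)(R_m − R̄_m) = 477.1314  ⇒  Cov = 477.1314 / 6 = 79.5219
Σ(R_m − R̄_m)² = 247.0943  ⇒  Var(R_m) = 247.0943 / 6 = 41.1824
β = Cov / Var(R_m) = 79.5219 / 41.1824 = 1.9310
MRP = 4.8% − 0.9% = 3.90%
E(R) = R_f + β × MRP = 0.9% + 1.9310 × 3.9% = 8.43%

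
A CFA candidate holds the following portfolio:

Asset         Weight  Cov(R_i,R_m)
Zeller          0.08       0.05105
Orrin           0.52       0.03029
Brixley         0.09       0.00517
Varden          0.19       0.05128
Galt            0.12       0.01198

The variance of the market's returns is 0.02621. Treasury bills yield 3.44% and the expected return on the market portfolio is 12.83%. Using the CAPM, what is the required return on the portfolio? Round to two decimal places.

14.72%

β_Zeller = 0.05105 / 0.02621 = 1.9477
β_Orrin = 0.03029 / 0.02621 = 1.1557
β_Brixley = 0.00517 / 0.02621 = 0.1973
β_Varden = 0.05128 / 0.02621 = 1.9565
β_Galt = 0.01198 / 0.02621 = 0.4571
β_P = Σ w_i β_i = 0.08×1.9477 + 0.52×1.1557 + 0.09×0.1973 + 0.19×1.9565 + 0.12×0.4571 = 1.2011
MRP = 12.83% − 3.44% = 9.39%
E(R_P) = R_f + β_P × MRP = 3.44% + 1.2011 × 9.39% = 14.72%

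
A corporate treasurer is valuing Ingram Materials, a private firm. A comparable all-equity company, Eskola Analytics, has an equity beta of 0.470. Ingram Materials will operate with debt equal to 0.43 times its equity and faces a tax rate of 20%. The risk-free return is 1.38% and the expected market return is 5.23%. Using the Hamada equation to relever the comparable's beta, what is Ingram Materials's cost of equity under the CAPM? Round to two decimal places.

3.81%

β_L = β_U × [1 + (1 − t)(D/E)] = 0.470 × [1 + (1 − 0.20) × 0.43]
    = 0.470 × [1 + 0.80 × 0.43] = 0.470 × 1.3440 = 0.6317
MRP = 5.23% − 1.38% = 3.85%
E(R) = R_f + β_L × MRP = 1.38% + 0.6317 × 3.85% = 3.81%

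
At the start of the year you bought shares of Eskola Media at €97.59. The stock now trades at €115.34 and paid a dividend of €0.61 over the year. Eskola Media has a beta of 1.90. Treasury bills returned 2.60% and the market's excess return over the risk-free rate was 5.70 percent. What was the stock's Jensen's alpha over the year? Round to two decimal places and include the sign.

+5.38%

Realised HPR = (P1 + D1 − P0) / P0 = (115.34 + 0.61 − 97.59) / 97.59 = 18.36 / 97.59 = 18.8134%
CAPM required = R_f + β·MRP = 2.60% + 1.90 × 5.70% = 13.4300%
α = realised − required = 18.8134% − 13.4300% = +5.38%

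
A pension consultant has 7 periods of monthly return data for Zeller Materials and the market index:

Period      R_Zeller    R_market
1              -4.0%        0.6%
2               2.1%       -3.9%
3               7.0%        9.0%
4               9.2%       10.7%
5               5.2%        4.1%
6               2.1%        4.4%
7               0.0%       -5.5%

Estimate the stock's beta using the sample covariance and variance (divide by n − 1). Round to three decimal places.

0.543

Mean R_i = (-4.0 + 2.1 + 7.0 + 9.2 + 5.2 + 2.1 + 0.0) / 7 = 3.0857%
Mean R_m = (0.6 − 3.9 + 9.0 + 10.7 + 4.1 + 4.4 − 5.5) / 7 = 2.7714%
Σ(R_i − R̄_i)(R_m − R̄_m) = 121.5471  ⇒  Cov = 121.5471 / 6 = 20.2579
Σ(R_m − R̄_m)² = 223.7143  ⇒  Var(R_m) = 223.7143 / 6 = 37.2857
β = Cov / Var(R_m) = 20.2579 / 37.2857 = 0.5433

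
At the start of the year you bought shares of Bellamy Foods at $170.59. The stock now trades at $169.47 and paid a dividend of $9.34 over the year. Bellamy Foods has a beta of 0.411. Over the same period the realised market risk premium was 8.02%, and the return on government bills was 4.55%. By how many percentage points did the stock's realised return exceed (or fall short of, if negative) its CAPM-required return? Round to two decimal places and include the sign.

Realised HPR = (P1 + D1 − P0) / P0 = (169.47 + 9.34 − 170.59) / 170.59 = 8.22 / 170.59 = 4.8186%
CAPM required = R_f + β·MRP = 4.55% + 0.411 × 8.02% = 7.84622%
α = realised − required = 4.8186% − 7.84622% = -3.03%

-3.03%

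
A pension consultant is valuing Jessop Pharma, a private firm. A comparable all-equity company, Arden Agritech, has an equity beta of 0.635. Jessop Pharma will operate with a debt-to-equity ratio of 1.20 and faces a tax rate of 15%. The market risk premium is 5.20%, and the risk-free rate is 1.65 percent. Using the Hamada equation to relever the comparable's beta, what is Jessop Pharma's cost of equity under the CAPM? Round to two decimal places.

β_L = β_U × [1 + (1 − t)(D/E)] = 0.635 × [1 + (1 − 0.15) × 1.20]
    = 0.635 × [1 + 0.85 × 1.20] = 0.635 × 2.0200 = 1.2827
E(R) = R_f + β_L × MRP = 1.65% + 1.2827 × 5.20% = 8.32%

8.32%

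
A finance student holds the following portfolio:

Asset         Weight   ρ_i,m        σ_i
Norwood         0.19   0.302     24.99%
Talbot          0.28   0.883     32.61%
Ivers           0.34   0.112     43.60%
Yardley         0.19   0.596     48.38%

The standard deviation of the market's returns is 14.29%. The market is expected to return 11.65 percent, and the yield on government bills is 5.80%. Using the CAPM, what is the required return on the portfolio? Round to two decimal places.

β_Norwood = 0.302 × 24.99% / 14.29% = 0.5281
β_Talbot = 0.883 × 32.61% / 14.29% = 2.0150
β_Ivers = 0.112 × 43.60% / 14.29% = 0.3417
β_Yardley = 0.596 × 48.38% / 14.29% = 2.0178
β_P = Σ w_i β_i = 0.19×0.5281 + 0.28×2.0150 + 0.34×0.3417 + 0.19×2.0178 = 1.1641
MRP = 11.65% − 5.80% = 5.85%
E(R_P) = R_f + β_P × MRP = 5.80% + 1.1641 × 5.85% = 12.61%

12.61%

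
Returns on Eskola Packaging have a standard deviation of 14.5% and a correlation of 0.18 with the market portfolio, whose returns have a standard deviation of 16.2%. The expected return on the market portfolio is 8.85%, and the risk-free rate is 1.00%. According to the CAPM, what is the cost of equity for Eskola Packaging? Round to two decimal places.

2.26%

β = ρ × σ_i / σ_m = 0.18 × 14.5% / 16.2% = 0.1611
MRP = 8.85% − 1.00% = 7.85%
E(R) = 1.00% + 0.1611 × 7.85% = 2.26%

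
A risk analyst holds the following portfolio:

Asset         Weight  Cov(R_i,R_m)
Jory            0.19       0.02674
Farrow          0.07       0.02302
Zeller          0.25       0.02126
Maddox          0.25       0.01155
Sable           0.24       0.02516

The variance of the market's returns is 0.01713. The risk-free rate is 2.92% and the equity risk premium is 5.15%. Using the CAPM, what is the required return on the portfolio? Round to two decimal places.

β_Jory = 0.02674 / 0.01713 = 1.5610
β_Farrow = 0.02302 / 0.01713 = 1.3438
β_Zeller = 0.02126 / 0.01713 = 1.2411
β_Maddox = 0.01155 / 0.01713 = 0.6743
β_Sable = 0.02516 / 0.01713 = 1.4688
β_P = Σ w_i β_i = 0.19×1.5610 + 0.07×1.3438 + 0.25×1.2411 + 0.25×0.6743 + 0.24×1.4688 = 1.2220
E(R_P) = R_f + β_P × MRP = 2.92% + 1.2220 × 5.15% = 9.21%

9.21%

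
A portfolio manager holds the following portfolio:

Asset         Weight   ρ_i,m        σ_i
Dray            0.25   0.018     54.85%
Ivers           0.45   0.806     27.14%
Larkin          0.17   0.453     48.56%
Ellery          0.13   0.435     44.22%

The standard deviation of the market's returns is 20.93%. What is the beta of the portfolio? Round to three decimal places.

β_Dray = 0.018 × 54.85% / 20.93% = 0.0472
β_Ivers = 0.806 × 27.14% / 20.93% = 1.0451
β_Larkin = 0.453 × 48.56% / 20.93% = 1.0510
β_Ellery = 0.435 × 44.22% / 20.93% = 0.9190
β_P = Σ w_i β_i = 0.25×0.0472 + 0.45×1.0451 + 0.17×1.0510 + 0.13×0.9190 = 0.7802

0.780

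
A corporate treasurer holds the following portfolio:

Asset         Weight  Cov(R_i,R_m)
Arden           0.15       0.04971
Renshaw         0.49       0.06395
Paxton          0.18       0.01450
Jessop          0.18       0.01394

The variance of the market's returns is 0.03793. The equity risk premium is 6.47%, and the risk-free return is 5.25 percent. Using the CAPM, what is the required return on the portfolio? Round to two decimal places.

12.74%

β_Arden = 0.04971 / 0.03793 = 1.3106
β_Renshaw = 0.06395 / 0.03793 = 1.6860
β_Paxton = 0.01450 / 0.03793 = 0.3823
β_Jessop = 0.01394 / 0.03793 = 0.3675
β_P = Σ w_i β_i = 0.15×1.3106 + 0.49×1.6860 + 0.18×0.3823 + 0.18×0.3675 = 1.1577
E(R_P) = R_f + β_P × MRP = 5.25% + 1.1577 × 6.47% = 12.74%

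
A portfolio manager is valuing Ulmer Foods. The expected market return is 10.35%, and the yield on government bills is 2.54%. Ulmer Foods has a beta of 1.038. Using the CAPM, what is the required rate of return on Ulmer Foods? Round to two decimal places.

Market risk premium = E(R_m) − R_f = 10.35% − 2.54% = 7.81%
E(R) = R_f + β × MRP = 2.54% + 1.038 × 7.81% = 10.65%

10.65%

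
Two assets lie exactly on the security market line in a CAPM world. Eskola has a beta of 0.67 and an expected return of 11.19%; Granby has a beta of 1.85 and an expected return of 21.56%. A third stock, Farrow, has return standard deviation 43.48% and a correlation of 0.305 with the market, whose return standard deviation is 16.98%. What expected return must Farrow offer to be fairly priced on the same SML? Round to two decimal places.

MRP = (21.56% − 11.19%) / (1.85 − 0.67) = 8.7881%
R_f = 11.19% − 0.67 × 8.7881% = 5.3020%
β_Farrow = ρ·σ_i/σ_m = 0.305 × 43.48 / 16.98 = 0.7810
E(R_Farrow) = R_f + β × MRP = 5.3020% + 0.7810 × 8.7881% = 12.17%

12.17%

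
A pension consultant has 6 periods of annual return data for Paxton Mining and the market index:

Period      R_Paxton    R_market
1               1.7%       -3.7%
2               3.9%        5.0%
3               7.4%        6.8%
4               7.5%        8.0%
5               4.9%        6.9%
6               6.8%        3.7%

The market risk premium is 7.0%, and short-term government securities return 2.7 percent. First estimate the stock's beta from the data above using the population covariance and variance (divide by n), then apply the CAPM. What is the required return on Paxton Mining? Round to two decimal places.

Mean R_i = (1.7 + 3.9 + 7.4 + 7.5 + 4.9 + 6.8) / 6 = 5.3667%
Mean R_m = (-3.7 + 5.0 + 6.8 + 8.0 + 6.9 + 3.7) / 6 = 4.4500%
Σ(R_i − R̄_i)(R_m − R̄_m) = 39.2100  ⇒  Cov = 39.2100 / 6 = 6.5350
Σ(R_m − R̄_m)² = 91.4150  ⇒  Var(R_m) = 91.4150 / 6 = 15.2358
β = Cov / Var(R_m) = 6.5350 / 15.2358 = 0.4289
E(R) = R_f + β × MRP = 2.7% + 0.4289 × 7.0% = 5.70%

5.70%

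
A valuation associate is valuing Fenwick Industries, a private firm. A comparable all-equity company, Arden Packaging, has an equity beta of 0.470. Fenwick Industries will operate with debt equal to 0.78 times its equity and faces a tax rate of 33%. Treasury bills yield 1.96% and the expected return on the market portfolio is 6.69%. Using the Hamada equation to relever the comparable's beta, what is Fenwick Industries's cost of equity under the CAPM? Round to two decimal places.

5.34%

β_L = β_U × [1 + (1 − t)(D/E)] = 0.470 × [1 + (1 − 0.33) × 0.78]
    = 0.470 × [1 + 0.67 × 0.78] = 0.470 × 1.5226 = 0.7156
MRP = 6.69% − 1.96% = 4.73%
E(R) = R_f + β_L × MRP = 1.96% + 0.7156 × 4.73% = 5.34%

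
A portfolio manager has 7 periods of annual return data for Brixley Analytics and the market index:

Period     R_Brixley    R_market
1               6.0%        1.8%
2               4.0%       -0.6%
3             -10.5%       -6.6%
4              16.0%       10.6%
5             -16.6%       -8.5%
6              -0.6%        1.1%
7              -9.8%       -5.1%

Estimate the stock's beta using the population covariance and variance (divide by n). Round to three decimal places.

Mean R_i = (6.0 + 4.0 − 10.5 + 16.0 − 16.6 − 0.6 − 9.8) / 7 = -1.6429%
Mean R_m = (1.8 − 0.6 − 6.6 + 10.6 − 8.5 + 1.1 − 5.1) / 7 = -1.0429%
Σ(R_i − R̄_i)(R_m − R̄_m) = 425.7271  ⇒  Cov = 425.7271 / 7 = 60.8182
Σ(R_m − R̄_m)² = 251.3771  ⇒  Var(R_m) = 251.3771 / 7 = 35.9110
β = Cov / Var(R_m) = 60.8182 / 35.9110 = 1.6936

1.694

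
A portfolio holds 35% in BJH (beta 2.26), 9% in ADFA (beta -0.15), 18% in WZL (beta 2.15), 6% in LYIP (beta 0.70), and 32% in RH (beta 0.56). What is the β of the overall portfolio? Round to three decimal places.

β_P = Σ w_i β_i = 0.35×2.26 + 0.09×-0.15 + 0.18×2.15 + 0.06×0.70 + 0.32×0.56 = 1.3857

1.386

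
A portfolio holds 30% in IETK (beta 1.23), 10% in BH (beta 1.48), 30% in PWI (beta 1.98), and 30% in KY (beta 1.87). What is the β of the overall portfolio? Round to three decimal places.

β_P = Σ w_i β_i = 0.30×1.23 + 0.10×1.48 + 0.30×1.98 + 0.30×1.87 = 1.6720

1.672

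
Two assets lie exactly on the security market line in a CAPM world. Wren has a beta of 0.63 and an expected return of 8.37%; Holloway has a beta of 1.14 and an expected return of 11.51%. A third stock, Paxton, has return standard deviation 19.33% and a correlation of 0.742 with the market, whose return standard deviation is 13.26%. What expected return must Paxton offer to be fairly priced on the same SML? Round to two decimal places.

11.15%

MRP = (11.51% − 8.37%) / (1.14 − 0.63) = 6.1569%
R_f = 8.37% − 0.63 × 6.1569% = 4.4912%
β_Paxton = ρ·σ_i/σ_m = 0.742 × 19.33 / 13.26 = 1.0817
E(R_Paxton) = R_f + β × MRP = 4.4912% + 1.0817 × 6.1569% = 11.15%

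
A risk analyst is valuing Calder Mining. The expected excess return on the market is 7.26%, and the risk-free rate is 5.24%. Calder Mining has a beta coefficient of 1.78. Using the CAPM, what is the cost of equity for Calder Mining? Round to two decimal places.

18.16%

E(R) = R_f + β × MRP = 5.24% + 1.78 × 7.26% = 18.16%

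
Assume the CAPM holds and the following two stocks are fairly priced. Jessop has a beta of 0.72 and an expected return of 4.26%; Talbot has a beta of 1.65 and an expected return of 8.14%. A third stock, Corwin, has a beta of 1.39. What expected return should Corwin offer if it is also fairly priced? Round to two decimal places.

7.06%

MRP (SML slope) = (8.14% − 4.26%) / (1.65 − 0.72) = 3.88% / 0.93 = 4.1720%
R_f (intercept) = 4.26% − 0.72 × 4.1720% = 1.2562%
E(R_Corwin) = R_f + β × MRP = 1.2562% + 1.39 × 4.1720% = 7.06%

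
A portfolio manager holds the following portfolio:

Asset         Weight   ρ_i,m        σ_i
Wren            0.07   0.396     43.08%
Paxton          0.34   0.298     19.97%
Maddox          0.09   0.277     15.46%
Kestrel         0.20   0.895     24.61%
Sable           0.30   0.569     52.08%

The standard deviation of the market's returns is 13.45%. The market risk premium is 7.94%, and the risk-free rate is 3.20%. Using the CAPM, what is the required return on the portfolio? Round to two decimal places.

13.18%

β_Wren = 0.396 × 43.08% / 13.45% = 1.2684
β_Paxton = 0.298 × 19.97% / 13.45% = 0.4425
β_Maddox = 0.277 × 15.46% / 13.45% = 0.3184
β_Kestrel = 0.895 × 24.61% / 13.45% = 1.6376
β_Sable = 0.569 × 52.08% / 13.45% = 2.2032
β_P = Σ w_i β_i = 0.07×1.2684 + 0.34×0.4425 + 0.09×0.3184 + 0.20×1.6376 + 0.30×2.2032 = 1.2564
E(R_P) = R_f + β_P × MRP = 3.20% + 1.2564 × 7.94% = 13.18%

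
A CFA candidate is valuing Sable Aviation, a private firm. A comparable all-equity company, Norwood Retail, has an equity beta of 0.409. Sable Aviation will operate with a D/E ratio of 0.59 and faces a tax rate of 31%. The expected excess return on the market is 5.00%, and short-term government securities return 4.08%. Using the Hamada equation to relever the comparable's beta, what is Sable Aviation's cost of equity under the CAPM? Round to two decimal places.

β_L = β_U × [1 + (1 − t)(D/E)] = 0.409 × [1 + (1 − 0.31) × 0.59]
    = 0.409 × [1 + 0.69 × 0.59] = 0.409 × 1.4071 = 0.5755
E(R) = R_f + β_L × MRP = 4.08% + 0.5755 × 5.00% = 6.96%

6.96%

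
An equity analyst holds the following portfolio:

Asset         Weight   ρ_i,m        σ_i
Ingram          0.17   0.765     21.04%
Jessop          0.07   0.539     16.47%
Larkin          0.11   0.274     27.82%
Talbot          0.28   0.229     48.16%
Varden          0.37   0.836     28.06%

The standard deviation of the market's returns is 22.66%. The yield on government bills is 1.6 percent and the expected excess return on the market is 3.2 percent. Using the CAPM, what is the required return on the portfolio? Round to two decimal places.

3.85%

β_Ingram = 0.765 × 21.04% / 22.66% = 0.7103
β_Jessop = 0.539 × 16.47% / 22.66% = 0.3918
β_Larkin = 0.274 × 27.82% / 22.66% = 0.3364
β_Talbot = 0.229 × 48.16% / 22.66% = 0.4867
β_Varden = 0.836 × 28.06% / 22.66% = 1.0352
β_P = Σ w_i β_i = 0.17×0.7103 + 0.07×0.3918 + 0.11×0.3364 + 0.28×0.4867 + 0.37×1.0352 = 0.7045
E(R_P) = R_f + β_P × MRP = 1.6% + 0.7045 × 3.2% = 3.85%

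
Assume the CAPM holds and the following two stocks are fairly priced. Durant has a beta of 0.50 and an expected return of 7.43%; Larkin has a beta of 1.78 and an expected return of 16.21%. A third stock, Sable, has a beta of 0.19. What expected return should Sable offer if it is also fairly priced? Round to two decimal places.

5.30%

MRP (SML slope) = (16.21% − 7.43%) / (1.78 − 0.50) = 8.78% / 1.28 = 6.8594%
R_f (intercept) = 7.43% − 0.50 × 6.8594% = 4.0003%
E(R_Sable) = R_f + β × MRP = 4.0003% + 0.19 × 6.8594% = 5.30%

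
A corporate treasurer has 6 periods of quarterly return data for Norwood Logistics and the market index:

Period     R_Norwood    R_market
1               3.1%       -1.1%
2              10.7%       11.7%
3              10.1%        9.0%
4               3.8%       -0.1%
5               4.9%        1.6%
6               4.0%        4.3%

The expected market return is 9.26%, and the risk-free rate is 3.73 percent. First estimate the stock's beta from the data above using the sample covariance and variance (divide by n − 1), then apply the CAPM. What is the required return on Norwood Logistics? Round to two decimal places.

Mean R_i = (3.1 + 10.7 + 10.1 + 3.8 + 4.9 + 4.0) / 6 = 6.1000%
Mean R_m = (-1.1 + 11.7 + 9.0 − 0.1 + 1.6 + 4.3) / 6 = 4.2333%
Σ(R_i − R̄_i)(R_m − R̄_m) = 82.4000  ⇒  Cov = 82.4000 / 5 = 16.4800
Σ(R_m − R̄_m)² = 132.6333  ⇒  Var(R_m) = 132.6333 / 5 = 26.5267
β = Cov / Var(R_m) = 16.4800 / 26.5267 = 0.6213
MRP = 9.26% − 3.73% = 5.53%
E(R) = R_f + β × MRP = 3.73% + 0.6213 × 5.53% = 7.17%

7.17%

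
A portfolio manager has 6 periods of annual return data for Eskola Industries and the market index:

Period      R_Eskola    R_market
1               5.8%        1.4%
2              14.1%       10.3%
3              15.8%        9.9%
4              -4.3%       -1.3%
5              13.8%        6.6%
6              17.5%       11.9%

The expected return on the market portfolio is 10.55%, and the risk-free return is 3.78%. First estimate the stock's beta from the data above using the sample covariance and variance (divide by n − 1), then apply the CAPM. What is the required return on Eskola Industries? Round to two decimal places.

13.75%

Mean R_i = (5.8 + 14.1 + 15.8 − 4.3 + 13.8 + 17.5) / 6 = 10.4500%
Mean R_m = (1.4 + 10.3 + 9.9 − 1.3 + 6.6 + 11.9) / 6 = 6.4667%
Σ(R_i − R̄_i)(R_m − R̄_m) = 209.2300  ⇒  Cov = 209.2300 / 5 = 41.8460
Σ(R_m − R̄_m)² = 142.0133  ⇒  Var(R_m) = 142.0133 / 5 = 28.4027
β = Cov / Var(R_m) = 41.8460 / 28.4027 = 1.4733
MRP = 10.55% − 3.78% = 6.77%
E(R) = R_f + β × MRP = 3.78% + 1.4733 × 6.77% = 13.75%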